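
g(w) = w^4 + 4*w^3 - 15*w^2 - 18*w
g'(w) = 4*w^3 + 12*w^2 - 30*w - 18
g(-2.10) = -45.95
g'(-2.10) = 60.88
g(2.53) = -35.80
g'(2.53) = 47.69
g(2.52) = -36.28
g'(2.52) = 46.62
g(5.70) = 1206.42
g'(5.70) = 941.65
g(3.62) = 99.75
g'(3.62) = 220.40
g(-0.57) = 4.75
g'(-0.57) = 2.26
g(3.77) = 135.28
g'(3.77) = 253.79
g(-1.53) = -16.42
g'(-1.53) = 41.66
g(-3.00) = -108.00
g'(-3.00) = 72.00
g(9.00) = 8100.00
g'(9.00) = 3600.00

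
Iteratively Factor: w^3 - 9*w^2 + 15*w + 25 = (w + 1)*(w^2 - 10*w + 25) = (w - 5)*(w + 1)*(w - 5)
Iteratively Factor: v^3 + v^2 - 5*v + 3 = (v - 1)*(v^2 + 2*v - 3) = (v - 1)*(v + 3)*(v - 1)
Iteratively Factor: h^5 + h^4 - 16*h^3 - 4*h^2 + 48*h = (h + 4)*(h^4 - 3*h^3 - 4*h^2 + 12*h) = h*(h + 4)*(h^3 - 3*h^2 - 4*h + 12) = h*(h + 2)*(h + 4)*(h^2 - 5*h + 6) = h*(h - 3)*(h + 2)*(h + 4)*(h - 2)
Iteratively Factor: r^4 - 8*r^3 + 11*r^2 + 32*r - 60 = (r - 5)*(r^3 - 3*r^2 - 4*r + 12) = (r - 5)*(r - 3)*(r^2 - 4) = (r - 5)*(r - 3)*(r - 2)*(r + 2)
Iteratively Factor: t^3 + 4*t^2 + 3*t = (t + 3)*(t^2 + t) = (t + 1)*(t + 3)*(t)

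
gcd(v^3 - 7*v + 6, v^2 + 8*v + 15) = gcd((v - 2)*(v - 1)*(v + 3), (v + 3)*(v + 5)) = v + 3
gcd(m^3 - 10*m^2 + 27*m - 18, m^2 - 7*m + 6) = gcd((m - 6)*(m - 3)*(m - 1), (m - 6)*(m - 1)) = m^2 - 7*m + 6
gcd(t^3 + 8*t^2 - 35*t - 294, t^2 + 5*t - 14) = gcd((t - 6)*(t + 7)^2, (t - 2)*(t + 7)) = t + 7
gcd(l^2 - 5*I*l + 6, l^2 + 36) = l - 6*I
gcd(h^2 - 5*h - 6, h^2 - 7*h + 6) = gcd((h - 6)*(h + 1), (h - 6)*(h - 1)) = h - 6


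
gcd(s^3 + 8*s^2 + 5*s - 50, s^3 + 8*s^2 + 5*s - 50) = s^3 + 8*s^2 + 5*s - 50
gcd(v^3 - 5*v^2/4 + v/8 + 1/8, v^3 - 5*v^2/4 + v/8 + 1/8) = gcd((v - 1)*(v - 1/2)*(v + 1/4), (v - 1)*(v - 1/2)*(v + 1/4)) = v^3 - 5*v^2/4 + v/8 + 1/8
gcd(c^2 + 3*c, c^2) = c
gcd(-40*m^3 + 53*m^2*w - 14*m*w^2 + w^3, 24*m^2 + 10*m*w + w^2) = 1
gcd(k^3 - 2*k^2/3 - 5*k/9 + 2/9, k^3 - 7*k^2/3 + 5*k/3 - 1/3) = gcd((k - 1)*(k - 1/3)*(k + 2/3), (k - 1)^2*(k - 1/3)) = k^2 - 4*k/3 + 1/3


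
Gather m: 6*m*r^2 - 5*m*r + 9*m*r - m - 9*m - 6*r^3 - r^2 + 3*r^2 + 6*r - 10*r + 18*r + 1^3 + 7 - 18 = m*(6*r^2 + 4*r - 10) - 6*r^3 + 2*r^2 + 14*r - 10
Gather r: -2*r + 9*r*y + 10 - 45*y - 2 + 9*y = r*(9*y - 2) - 36*y + 8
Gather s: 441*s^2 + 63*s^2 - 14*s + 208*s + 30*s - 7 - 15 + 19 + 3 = 504*s^2 + 224*s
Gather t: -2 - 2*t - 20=-2*t - 22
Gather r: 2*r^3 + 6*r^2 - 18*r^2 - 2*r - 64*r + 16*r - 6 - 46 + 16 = 2*r^3 - 12*r^2 - 50*r - 36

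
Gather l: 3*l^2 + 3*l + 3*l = 3*l^2 + 6*l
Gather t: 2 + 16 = 18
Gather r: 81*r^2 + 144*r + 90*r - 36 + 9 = 81*r^2 + 234*r - 27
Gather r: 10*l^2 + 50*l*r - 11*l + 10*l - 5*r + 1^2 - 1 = 10*l^2 - l + r*(50*l - 5)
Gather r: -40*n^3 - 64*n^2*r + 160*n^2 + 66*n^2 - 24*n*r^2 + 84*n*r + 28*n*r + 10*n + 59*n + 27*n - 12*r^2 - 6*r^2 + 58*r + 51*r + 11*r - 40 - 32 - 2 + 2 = -40*n^3 + 226*n^2 + 96*n + r^2*(-24*n - 18) + r*(-64*n^2 + 112*n + 120) - 72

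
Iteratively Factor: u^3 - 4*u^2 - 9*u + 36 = (u + 3)*(u^2 - 7*u + 12) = (u - 3)*(u + 3)*(u - 4)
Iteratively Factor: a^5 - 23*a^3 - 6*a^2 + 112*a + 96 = (a - 3)*(a^4 + 3*a^3 - 14*a^2 - 48*a - 32) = (a - 3)*(a + 2)*(a^3 + a^2 - 16*a - 16) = (a - 4)*(a - 3)*(a + 2)*(a^2 + 5*a + 4) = (a - 4)*(a - 3)*(a + 2)*(a + 4)*(a + 1)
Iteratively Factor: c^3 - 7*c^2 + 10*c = (c)*(c^2 - 7*c + 10) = c*(c - 5)*(c - 2)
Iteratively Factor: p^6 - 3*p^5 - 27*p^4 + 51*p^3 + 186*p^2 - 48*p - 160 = (p + 2)*(p^5 - 5*p^4 - 17*p^3 + 85*p^2 + 16*p - 80) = (p - 4)*(p + 2)*(p^4 - p^3 - 21*p^2 + p + 20) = (p - 4)*(p + 1)*(p + 2)*(p^3 - 2*p^2 - 19*p + 20) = (p - 5)*(p - 4)*(p + 1)*(p + 2)*(p^2 + 3*p - 4) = (p - 5)*(p - 4)*(p + 1)*(p + 2)*(p + 4)*(p - 1)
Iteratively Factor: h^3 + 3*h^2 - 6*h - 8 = (h + 4)*(h^2 - h - 2) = (h + 1)*(h + 4)*(h - 2)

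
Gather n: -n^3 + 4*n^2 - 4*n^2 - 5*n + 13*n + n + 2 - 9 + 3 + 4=-n^3 + 9*n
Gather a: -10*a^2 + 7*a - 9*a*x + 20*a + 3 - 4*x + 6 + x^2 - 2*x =-10*a^2 + a*(27 - 9*x) + x^2 - 6*x + 9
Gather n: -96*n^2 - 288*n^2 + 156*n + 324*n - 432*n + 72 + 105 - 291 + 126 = -384*n^2 + 48*n + 12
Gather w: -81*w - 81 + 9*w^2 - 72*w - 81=9*w^2 - 153*w - 162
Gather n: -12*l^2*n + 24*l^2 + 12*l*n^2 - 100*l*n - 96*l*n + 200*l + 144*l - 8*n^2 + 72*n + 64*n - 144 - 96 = 24*l^2 + 344*l + n^2*(12*l - 8) + n*(-12*l^2 - 196*l + 136) - 240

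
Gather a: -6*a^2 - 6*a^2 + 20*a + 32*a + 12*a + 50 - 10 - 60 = -12*a^2 + 64*a - 20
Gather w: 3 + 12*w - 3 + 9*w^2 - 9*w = 9*w^2 + 3*w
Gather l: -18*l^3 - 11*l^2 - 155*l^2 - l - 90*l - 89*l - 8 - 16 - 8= -18*l^3 - 166*l^2 - 180*l - 32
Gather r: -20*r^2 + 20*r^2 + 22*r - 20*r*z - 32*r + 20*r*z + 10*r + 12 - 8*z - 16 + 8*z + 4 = 0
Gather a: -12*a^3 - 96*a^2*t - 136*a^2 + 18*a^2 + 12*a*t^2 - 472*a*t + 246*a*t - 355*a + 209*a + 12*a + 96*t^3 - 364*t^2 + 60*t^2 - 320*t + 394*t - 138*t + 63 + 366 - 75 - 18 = -12*a^3 + a^2*(-96*t - 118) + a*(12*t^2 - 226*t - 134) + 96*t^3 - 304*t^2 - 64*t + 336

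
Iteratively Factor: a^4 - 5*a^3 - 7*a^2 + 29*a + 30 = (a + 1)*(a^3 - 6*a^2 - a + 30) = (a + 1)*(a + 2)*(a^2 - 8*a + 15) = (a - 3)*(a + 1)*(a + 2)*(a - 5)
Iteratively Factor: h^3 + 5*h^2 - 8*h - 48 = (h + 4)*(h^2 + h - 12) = (h - 3)*(h + 4)*(h + 4)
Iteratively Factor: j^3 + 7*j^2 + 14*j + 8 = (j + 4)*(j^2 + 3*j + 2) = (j + 2)*(j + 4)*(j + 1)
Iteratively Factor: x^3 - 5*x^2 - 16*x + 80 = (x - 4)*(x^2 - x - 20) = (x - 4)*(x + 4)*(x - 5)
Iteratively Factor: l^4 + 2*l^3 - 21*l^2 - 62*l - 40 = (l + 4)*(l^3 - 2*l^2 - 13*l - 10) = (l + 1)*(l + 4)*(l^2 - 3*l - 10) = (l - 5)*(l + 1)*(l + 4)*(l + 2)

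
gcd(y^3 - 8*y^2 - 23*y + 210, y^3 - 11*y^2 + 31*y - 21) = y - 7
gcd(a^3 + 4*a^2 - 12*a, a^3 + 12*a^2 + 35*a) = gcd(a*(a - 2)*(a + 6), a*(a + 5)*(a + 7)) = a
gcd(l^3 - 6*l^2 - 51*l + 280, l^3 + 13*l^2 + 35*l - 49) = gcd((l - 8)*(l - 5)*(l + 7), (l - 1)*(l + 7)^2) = l + 7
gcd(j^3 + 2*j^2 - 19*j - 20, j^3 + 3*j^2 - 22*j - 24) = j^2 - 3*j - 4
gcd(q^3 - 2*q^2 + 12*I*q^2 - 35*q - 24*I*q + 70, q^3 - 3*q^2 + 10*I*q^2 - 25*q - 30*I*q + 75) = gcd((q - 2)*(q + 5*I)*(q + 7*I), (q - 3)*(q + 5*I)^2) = q + 5*I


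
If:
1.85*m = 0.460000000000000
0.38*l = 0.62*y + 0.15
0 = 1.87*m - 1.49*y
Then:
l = 0.90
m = 0.25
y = 0.31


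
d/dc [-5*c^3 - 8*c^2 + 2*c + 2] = -15*c^2 - 16*c + 2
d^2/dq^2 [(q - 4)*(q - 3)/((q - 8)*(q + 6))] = 10*(-q^3 + 36*q^2 - 216*q + 720)/(q^6 - 6*q^5 - 132*q^4 + 568*q^3 + 6336*q^2 - 13824*q - 110592)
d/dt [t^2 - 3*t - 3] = 2*t - 3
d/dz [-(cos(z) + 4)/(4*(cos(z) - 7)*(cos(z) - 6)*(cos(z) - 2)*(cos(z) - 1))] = (-3*cos(z)^4 + 16*cos(z)^3 + 109*cos(z)^2 - 664*cos(z) + 692)*sin(z)/(4*(cos(z) - 7)^2*(cos(z) - 6)^2*(cos(z) - 2)^2*(cos(z) - 1)^2)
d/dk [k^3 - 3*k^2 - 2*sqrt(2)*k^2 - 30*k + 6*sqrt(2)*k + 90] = 3*k^2 - 6*k - 4*sqrt(2)*k - 30 + 6*sqrt(2)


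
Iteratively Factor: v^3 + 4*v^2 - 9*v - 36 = (v + 4)*(v^2 - 9) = (v - 3)*(v + 4)*(v + 3)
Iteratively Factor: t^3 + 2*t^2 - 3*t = (t + 3)*(t^2 - t) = (t - 1)*(t + 3)*(t)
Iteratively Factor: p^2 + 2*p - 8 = (p + 4)*(p - 2)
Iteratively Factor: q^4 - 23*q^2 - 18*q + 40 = (q + 2)*(q^3 - 2*q^2 - 19*q + 20) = (q + 2)*(q + 4)*(q^2 - 6*q + 5) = (q - 1)*(q + 2)*(q + 4)*(q - 5)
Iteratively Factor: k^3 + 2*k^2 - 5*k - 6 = (k - 2)*(k^2 + 4*k + 3) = (k - 2)*(k + 3)*(k + 1)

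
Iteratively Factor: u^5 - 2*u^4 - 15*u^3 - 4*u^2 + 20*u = (u)*(u^4 - 2*u^3 - 15*u^2 - 4*u + 20) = u*(u + 2)*(u^3 - 4*u^2 - 7*u + 10) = u*(u - 5)*(u + 2)*(u^2 + u - 2) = u*(u - 5)*(u + 2)^2*(u - 1)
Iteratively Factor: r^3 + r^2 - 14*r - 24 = (r - 4)*(r^2 + 5*r + 6) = (r - 4)*(r + 3)*(r + 2)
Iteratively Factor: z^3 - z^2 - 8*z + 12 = (z - 2)*(z^2 + z - 6) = (z - 2)^2*(z + 3)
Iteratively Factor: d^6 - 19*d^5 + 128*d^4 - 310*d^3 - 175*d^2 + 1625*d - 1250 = (d - 5)*(d^5 - 14*d^4 + 58*d^3 - 20*d^2 - 275*d + 250) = (d - 5)*(d + 2)*(d^4 - 16*d^3 + 90*d^2 - 200*d + 125) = (d - 5)*(d - 1)*(d + 2)*(d^3 - 15*d^2 + 75*d - 125) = (d - 5)^2*(d - 1)*(d + 2)*(d^2 - 10*d + 25) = (d - 5)^3*(d - 1)*(d + 2)*(d - 5)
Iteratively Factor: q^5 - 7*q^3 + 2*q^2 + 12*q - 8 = (q - 2)*(q^4 + 2*q^3 - 3*q^2 - 4*q + 4) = (q - 2)*(q + 2)*(q^3 - 3*q + 2) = (q - 2)*(q - 1)*(q + 2)*(q^2 + q - 2) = (q - 2)*(q - 1)^2*(q + 2)*(q + 2)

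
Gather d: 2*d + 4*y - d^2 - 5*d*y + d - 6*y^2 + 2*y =-d^2 + d*(3 - 5*y) - 6*y^2 + 6*y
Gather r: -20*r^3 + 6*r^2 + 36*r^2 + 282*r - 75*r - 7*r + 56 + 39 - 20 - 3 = -20*r^3 + 42*r^2 + 200*r + 72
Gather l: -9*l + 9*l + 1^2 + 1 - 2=0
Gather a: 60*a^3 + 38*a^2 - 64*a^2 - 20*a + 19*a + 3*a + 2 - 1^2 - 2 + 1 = 60*a^3 - 26*a^2 + 2*a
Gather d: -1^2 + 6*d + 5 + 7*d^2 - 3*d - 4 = 7*d^2 + 3*d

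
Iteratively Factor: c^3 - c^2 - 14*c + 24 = (c + 4)*(c^2 - 5*c + 6) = (c - 3)*(c + 4)*(c - 2)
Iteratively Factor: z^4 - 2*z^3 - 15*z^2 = (z)*(z^3 - 2*z^2 - 15*z) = z*(z + 3)*(z^2 - 5*z) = z*(z - 5)*(z + 3)*(z)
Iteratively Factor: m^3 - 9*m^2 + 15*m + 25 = (m - 5)*(m^2 - 4*m - 5) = (m - 5)^2*(m + 1)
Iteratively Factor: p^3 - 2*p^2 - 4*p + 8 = (p - 2)*(p^2 - 4) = (p - 2)*(p + 2)*(p - 2)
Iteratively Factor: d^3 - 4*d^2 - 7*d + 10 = (d - 5)*(d^2 + d - 2) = (d - 5)*(d - 1)*(d + 2)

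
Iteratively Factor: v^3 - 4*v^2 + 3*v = (v - 1)*(v^2 - 3*v) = (v - 3)*(v - 1)*(v)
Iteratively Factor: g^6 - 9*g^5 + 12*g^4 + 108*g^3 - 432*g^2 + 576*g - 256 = (g - 4)*(g^5 - 5*g^4 - 8*g^3 + 76*g^2 - 128*g + 64) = (g - 4)*(g - 2)*(g^4 - 3*g^3 - 14*g^2 + 48*g - 32) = (g - 4)*(g - 2)*(g - 1)*(g^3 - 2*g^2 - 16*g + 32) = (g - 4)*(g - 2)^2*(g - 1)*(g^2 - 16) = (g - 4)*(g - 2)^2*(g - 1)*(g + 4)*(g - 4)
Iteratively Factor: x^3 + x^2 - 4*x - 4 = (x + 1)*(x^2 - 4) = (x - 2)*(x + 1)*(x + 2)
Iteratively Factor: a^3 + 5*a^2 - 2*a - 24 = (a + 3)*(a^2 + 2*a - 8) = (a + 3)*(a + 4)*(a - 2)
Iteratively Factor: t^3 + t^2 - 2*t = (t)*(t^2 + t - 2) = t*(t - 1)*(t + 2)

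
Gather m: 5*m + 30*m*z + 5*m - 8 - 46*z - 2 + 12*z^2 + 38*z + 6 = m*(30*z + 10) + 12*z^2 - 8*z - 4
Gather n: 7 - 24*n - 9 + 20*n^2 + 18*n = 20*n^2 - 6*n - 2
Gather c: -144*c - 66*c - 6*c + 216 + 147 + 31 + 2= 396 - 216*c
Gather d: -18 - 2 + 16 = -4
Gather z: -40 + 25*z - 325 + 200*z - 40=225*z - 405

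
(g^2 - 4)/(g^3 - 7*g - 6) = (g - 2)/(g^2 - 2*g - 3)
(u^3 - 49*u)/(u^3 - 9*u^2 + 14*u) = (u + 7)/(u - 2)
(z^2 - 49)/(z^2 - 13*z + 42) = (z + 7)/(z - 6)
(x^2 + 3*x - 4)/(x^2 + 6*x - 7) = (x + 4)/(x + 7)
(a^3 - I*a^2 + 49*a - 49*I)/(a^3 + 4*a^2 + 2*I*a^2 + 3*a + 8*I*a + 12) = (a^2 + 49)/(a^2 + a*(4 + 3*I) + 12*I)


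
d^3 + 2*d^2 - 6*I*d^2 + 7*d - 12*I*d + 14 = (d + 2)*(d - 7*I)*(d + I)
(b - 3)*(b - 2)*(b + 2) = b^3 - 3*b^2 - 4*b + 12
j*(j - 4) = j^2 - 4*j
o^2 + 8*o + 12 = (o + 2)*(o + 6)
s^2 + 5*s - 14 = (s - 2)*(s + 7)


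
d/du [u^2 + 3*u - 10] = 2*u + 3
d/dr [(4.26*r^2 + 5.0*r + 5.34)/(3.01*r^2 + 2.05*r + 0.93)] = (-6.317*r^2 - 24.2232*r - 6.297)/(9.0601*r^4 + 12.341*r^3 + 9.8011*r^2 + 3.813*r + 0.8649)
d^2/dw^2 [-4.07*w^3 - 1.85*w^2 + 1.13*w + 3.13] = -24.42*w - 3.7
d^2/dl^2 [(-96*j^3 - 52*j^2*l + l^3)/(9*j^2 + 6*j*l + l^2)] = j^2*(48*j - 50*l)/(81*j^4 + 108*j^3*l + 54*j^2*l^2 + 12*j*l^3 + l^4)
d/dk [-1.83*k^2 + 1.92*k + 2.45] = 1.92 - 3.66*k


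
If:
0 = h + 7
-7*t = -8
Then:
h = -7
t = 8/7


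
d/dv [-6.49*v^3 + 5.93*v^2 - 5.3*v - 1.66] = -19.47*v^2 + 11.86*v - 5.3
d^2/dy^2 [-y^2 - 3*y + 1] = -2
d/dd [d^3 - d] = 3*d^2 - 1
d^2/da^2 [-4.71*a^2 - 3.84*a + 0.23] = -9.42000000000000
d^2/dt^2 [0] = 0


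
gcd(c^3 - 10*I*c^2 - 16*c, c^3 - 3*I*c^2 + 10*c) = c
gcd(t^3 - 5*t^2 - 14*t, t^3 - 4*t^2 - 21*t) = t^2 - 7*t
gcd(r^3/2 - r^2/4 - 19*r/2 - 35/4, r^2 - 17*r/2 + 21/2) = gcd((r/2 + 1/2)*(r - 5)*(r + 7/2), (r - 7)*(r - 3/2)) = 1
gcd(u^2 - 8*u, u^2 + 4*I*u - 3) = 1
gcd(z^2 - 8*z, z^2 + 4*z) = z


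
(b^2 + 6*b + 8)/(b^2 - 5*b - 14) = (b + 4)/(b - 7)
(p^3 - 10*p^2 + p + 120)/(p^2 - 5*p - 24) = p - 5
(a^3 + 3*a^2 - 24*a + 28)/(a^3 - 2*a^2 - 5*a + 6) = (a^3 + 3*a^2 - 24*a + 28)/(a^3 - 2*a^2 - 5*a + 6)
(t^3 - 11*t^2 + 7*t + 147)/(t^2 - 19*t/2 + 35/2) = 2*(t^2 - 4*t - 21)/(2*t - 5)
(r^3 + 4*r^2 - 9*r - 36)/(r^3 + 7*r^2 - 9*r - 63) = (r + 4)/(r + 7)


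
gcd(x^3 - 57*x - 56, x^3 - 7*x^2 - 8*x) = x^2 - 7*x - 8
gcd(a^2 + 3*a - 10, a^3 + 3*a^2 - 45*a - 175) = a + 5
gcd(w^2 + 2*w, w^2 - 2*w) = w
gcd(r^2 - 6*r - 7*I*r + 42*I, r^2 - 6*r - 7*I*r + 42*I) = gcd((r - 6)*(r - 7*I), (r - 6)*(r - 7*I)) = r^2 + r*(-6 - 7*I) + 42*I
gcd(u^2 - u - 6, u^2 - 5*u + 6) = u - 3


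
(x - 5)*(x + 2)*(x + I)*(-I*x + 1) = -I*x^4 + 2*x^3 + 3*I*x^3 - 6*x^2 + 11*I*x^2 - 20*x - 3*I*x - 10*I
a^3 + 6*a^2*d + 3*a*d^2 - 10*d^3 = (a - d)*(a + 2*d)*(a + 5*d)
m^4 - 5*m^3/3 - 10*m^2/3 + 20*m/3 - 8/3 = (m - 2)*(m - 1)*(m - 2/3)*(m + 2)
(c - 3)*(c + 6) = c^2 + 3*c - 18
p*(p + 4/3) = p^2 + 4*p/3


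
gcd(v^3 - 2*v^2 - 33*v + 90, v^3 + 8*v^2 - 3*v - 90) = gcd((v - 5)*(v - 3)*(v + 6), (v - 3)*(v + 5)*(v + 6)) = v^2 + 3*v - 18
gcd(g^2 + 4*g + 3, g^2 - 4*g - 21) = g + 3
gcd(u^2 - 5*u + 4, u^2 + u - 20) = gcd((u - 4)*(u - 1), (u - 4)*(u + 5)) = u - 4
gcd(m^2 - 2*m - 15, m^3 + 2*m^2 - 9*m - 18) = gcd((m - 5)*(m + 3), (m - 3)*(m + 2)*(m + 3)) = m + 3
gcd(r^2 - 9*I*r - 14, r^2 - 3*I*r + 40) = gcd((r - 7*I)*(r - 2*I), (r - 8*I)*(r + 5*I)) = 1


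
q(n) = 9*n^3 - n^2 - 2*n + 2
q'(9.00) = 2167.00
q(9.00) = 6464.00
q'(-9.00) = 2203.00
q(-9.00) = -6622.00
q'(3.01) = 236.60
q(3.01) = 232.36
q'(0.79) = 13.27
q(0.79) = 4.23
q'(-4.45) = 541.57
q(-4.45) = -801.99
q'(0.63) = 7.46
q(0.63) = 2.59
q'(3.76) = 372.20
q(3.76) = 458.76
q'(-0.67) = 11.46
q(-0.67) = 0.18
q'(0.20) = -1.32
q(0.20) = 1.63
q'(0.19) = -1.41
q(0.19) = 1.65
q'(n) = 27*n^2 - 2*n - 2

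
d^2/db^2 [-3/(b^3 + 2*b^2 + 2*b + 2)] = 6*((3*b + 2)*(b^3 + 2*b^2 + 2*b + 2) - (3*b^2 + 4*b + 2)^2)/(b^3 + 2*b^2 + 2*b + 2)^3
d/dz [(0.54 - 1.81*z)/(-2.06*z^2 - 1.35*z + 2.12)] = (-3.7286*z^2 + 2.2248*z - 3.1082)/(4.2436*z^4 + 5.562*z^3 - 6.9119*z^2 - 5.724*z + 4.4944)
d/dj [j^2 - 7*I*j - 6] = 2*j - 7*I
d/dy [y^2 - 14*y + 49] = 2*y - 14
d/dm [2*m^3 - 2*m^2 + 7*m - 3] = 6*m^2 - 4*m + 7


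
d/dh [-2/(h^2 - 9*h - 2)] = 2*(2*h - 9)/(-h^2 + 9*h + 2)^2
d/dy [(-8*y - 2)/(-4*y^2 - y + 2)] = 2*(16*y^2 + 4*y - (4*y + 1)*(8*y + 1) - 8)/(4*y^2 + y - 2)^2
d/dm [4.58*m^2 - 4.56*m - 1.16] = 9.16*m - 4.56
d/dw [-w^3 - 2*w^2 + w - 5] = -3*w^2 - 4*w + 1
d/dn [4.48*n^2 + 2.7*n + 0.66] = 8.96*n + 2.7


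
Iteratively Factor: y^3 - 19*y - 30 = (y - 5)*(y^2 + 5*y + 6) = (y - 5)*(y + 2)*(y + 3)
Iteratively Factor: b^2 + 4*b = (b + 4)*(b)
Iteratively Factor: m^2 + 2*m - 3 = (m + 3)*(m - 1)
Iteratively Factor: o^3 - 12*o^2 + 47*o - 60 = (o - 3)*(o^2 - 9*o + 20) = (o - 5)*(o - 3)*(o - 4)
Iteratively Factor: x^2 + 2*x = (x)*(x + 2)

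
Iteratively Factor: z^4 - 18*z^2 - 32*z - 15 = (z - 5)*(z^3 + 5*z^2 + 7*z + 3) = (z - 5)*(z + 1)*(z^2 + 4*z + 3) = (z - 5)*(z + 1)*(z + 3)*(z + 1)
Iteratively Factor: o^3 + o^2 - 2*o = (o)*(o^2 + o - 2) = o*(o + 2)*(o - 1)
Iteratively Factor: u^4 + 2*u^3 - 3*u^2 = (u + 3)*(u^3 - u^2) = (u - 1)*(u + 3)*(u^2) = u*(u - 1)*(u + 3)*(u)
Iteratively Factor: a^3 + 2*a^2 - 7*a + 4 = (a - 1)*(a^2 + 3*a - 4) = (a - 1)*(a + 4)*(a - 1)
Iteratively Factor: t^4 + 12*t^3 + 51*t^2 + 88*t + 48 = (t + 4)*(t^3 + 8*t^2 + 19*t + 12) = (t + 3)*(t + 4)*(t^2 + 5*t + 4) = (t + 3)*(t + 4)^2*(t + 1)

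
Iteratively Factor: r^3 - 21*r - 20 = (r + 4)*(r^2 - 4*r - 5) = (r - 5)*(r + 4)*(r + 1)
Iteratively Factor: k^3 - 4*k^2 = (k - 4)*(k^2) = k*(k - 4)*(k)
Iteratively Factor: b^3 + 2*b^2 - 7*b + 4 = (b - 1)*(b^2 + 3*b - 4) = (b - 1)^2*(b + 4)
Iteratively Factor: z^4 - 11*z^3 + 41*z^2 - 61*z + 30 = (z - 2)*(z^3 - 9*z^2 + 23*z - 15) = (z - 5)*(z - 2)*(z^2 - 4*z + 3) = (z - 5)*(z - 2)*(z - 1)*(z - 3)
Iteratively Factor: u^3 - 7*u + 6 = (u - 2)*(u^2 + 2*u - 3) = (u - 2)*(u + 3)*(u - 1)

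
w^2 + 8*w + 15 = (w + 3)*(w + 5)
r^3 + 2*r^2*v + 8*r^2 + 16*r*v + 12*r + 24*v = (r + 2)*(r + 6)*(r + 2*v)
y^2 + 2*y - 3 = (y - 1)*(y + 3)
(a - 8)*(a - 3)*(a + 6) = a^3 - 5*a^2 - 42*a + 144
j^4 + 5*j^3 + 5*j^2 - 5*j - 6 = (j - 1)*(j + 1)*(j + 2)*(j + 3)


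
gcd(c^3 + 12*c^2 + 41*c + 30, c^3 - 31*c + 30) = c + 6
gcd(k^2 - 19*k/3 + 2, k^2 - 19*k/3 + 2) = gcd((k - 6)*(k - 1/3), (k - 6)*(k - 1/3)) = k^2 - 19*k/3 + 2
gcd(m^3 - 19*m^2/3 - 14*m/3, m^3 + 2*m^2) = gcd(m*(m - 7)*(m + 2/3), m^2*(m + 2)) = m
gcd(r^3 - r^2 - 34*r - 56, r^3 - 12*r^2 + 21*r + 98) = r^2 - 5*r - 14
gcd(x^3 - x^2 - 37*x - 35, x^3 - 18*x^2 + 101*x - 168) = x - 7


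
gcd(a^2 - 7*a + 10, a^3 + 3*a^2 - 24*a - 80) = a - 5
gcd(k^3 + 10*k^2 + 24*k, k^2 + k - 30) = k + 6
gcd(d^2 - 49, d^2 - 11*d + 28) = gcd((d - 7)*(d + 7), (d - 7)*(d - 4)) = d - 7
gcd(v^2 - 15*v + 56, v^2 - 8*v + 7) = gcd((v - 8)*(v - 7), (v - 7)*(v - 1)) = v - 7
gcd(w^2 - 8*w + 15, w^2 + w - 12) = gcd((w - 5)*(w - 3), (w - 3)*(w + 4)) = w - 3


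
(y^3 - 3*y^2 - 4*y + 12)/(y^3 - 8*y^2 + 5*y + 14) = (y^2 - y - 6)/(y^2 - 6*y - 7)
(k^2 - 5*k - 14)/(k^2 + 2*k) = (k - 7)/k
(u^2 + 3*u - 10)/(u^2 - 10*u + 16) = (u + 5)/(u - 8)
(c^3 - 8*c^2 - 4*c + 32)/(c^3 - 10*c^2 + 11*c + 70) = (c^2 - 10*c + 16)/(c^2 - 12*c + 35)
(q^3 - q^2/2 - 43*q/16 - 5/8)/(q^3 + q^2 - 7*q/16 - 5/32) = 2*(q - 2)/(2*q - 1)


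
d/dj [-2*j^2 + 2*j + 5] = 2 - 4*j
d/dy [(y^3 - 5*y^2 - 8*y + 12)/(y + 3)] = 2*(y^3 + 2*y^2 - 15*y - 18)/(y^2 + 6*y + 9)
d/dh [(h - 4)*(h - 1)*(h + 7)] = 3*h^2 + 4*h - 31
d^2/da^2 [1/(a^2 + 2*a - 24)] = 2*(-a^2 - 2*a + 4*(a + 1)^2 + 24)/(a^2 + 2*a - 24)^3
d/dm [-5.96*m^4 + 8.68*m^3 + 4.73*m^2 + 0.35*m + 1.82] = -23.84*m^3 + 26.04*m^2 + 9.46*m + 0.35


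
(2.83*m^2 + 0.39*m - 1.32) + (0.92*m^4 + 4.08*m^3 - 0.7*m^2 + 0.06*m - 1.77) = 0.92*m^4 + 4.08*m^3 + 2.13*m^2 + 0.45*m - 3.09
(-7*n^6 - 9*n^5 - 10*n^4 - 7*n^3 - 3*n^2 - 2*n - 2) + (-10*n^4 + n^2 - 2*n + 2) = -7*n^6 - 9*n^5 - 20*n^4 - 7*n^3 - 2*n^2 - 4*n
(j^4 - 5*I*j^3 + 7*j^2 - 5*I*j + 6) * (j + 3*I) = j^5 - 2*I*j^4 + 22*j^3 + 16*I*j^2 + 21*j + 18*I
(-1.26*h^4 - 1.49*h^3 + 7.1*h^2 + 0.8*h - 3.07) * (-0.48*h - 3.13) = 0.6048*h^5 + 4.659*h^4 + 1.2557*h^3 - 22.607*h^2 - 1.0304*h + 9.6091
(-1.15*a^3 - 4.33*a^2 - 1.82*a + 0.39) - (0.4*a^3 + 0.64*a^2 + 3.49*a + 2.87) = -1.55*a^3 - 4.97*a^2 - 5.31*a - 2.48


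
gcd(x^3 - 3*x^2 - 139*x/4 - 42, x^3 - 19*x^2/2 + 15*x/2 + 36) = x^2 - 13*x/2 - 12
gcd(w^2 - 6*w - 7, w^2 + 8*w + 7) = w + 1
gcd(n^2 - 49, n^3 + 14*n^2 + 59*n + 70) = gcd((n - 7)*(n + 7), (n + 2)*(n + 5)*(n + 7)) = n + 7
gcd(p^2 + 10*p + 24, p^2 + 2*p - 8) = p + 4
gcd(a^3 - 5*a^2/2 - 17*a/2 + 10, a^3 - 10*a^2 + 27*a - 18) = a - 1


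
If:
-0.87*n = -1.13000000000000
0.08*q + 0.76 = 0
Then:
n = 1.30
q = -9.50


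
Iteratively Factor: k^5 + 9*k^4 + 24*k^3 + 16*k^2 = (k + 4)*(k^4 + 5*k^3 + 4*k^2) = (k + 1)*(k + 4)*(k^3 + 4*k^2) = k*(k + 1)*(k + 4)*(k^2 + 4*k) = k*(k + 1)*(k + 4)^2*(k)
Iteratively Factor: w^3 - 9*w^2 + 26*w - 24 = (w - 2)*(w^2 - 7*w + 12) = (w - 3)*(w - 2)*(w - 4)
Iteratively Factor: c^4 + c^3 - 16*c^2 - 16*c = (c)*(c^3 + c^2 - 16*c - 16) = c*(c + 1)*(c^2 - 16) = c*(c + 1)*(c + 4)*(c - 4)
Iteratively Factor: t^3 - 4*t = (t)*(t^2 - 4) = t*(t - 2)*(t + 2)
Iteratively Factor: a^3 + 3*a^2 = (a)*(a^2 + 3*a) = a^2*(a + 3)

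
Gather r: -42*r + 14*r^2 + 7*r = 14*r^2 - 35*r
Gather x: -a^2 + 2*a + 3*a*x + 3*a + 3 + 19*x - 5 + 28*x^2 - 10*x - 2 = -a^2 + 5*a + 28*x^2 + x*(3*a + 9) - 4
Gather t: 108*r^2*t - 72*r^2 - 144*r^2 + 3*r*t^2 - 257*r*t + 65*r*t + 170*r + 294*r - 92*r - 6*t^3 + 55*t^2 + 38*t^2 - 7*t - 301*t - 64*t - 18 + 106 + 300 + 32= -216*r^2 + 372*r - 6*t^3 + t^2*(3*r + 93) + t*(108*r^2 - 192*r - 372) + 420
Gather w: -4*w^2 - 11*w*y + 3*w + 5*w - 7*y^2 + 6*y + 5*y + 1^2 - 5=-4*w^2 + w*(8 - 11*y) - 7*y^2 + 11*y - 4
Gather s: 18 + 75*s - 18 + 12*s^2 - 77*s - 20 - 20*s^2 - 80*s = -8*s^2 - 82*s - 20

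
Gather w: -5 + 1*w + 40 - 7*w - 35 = -6*w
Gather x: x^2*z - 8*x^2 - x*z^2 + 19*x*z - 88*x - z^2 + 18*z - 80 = x^2*(z - 8) + x*(-z^2 + 19*z - 88) - z^2 + 18*z - 80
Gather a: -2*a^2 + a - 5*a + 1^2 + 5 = -2*a^2 - 4*a + 6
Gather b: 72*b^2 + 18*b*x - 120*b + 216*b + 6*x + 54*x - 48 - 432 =72*b^2 + b*(18*x + 96) + 60*x - 480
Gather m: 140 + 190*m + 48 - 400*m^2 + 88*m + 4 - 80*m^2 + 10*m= -480*m^2 + 288*m + 192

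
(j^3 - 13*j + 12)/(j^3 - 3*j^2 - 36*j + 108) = (j^2 + 3*j - 4)/(j^2 - 36)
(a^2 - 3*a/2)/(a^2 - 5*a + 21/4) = 2*a/(2*a - 7)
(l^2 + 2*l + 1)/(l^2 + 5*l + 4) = (l + 1)/(l + 4)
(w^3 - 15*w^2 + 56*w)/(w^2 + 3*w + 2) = w*(w^2 - 15*w + 56)/(w^2 + 3*w + 2)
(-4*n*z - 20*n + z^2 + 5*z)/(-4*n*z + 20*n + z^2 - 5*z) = (z + 5)/(z - 5)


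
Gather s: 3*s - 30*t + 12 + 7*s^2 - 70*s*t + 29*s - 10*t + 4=7*s^2 + s*(32 - 70*t) - 40*t + 16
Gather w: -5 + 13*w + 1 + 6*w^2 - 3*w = 6*w^2 + 10*w - 4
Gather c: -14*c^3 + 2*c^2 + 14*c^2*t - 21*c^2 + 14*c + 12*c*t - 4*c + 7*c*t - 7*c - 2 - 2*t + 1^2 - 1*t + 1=-14*c^3 + c^2*(14*t - 19) + c*(19*t + 3) - 3*t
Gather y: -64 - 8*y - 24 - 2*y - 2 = -10*y - 90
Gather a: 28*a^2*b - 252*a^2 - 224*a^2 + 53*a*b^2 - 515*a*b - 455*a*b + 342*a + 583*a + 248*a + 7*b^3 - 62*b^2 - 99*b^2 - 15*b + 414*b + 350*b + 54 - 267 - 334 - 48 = a^2*(28*b - 476) + a*(53*b^2 - 970*b + 1173) + 7*b^3 - 161*b^2 + 749*b - 595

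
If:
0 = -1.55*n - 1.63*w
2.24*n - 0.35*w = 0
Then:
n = 0.00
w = 0.00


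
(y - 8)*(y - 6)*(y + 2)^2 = y^4 - 10*y^3 - 4*y^2 + 136*y + 192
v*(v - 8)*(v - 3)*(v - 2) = v^4 - 13*v^3 + 46*v^2 - 48*v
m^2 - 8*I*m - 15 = (m - 5*I)*(m - 3*I)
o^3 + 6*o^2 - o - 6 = (o - 1)*(o + 1)*(o + 6)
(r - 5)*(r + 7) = r^2 + 2*r - 35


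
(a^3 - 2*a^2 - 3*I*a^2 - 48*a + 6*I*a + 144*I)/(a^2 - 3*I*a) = a - 2 - 48/a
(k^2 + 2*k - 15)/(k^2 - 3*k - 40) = (k - 3)/(k - 8)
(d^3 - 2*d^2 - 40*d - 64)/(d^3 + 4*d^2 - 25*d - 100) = (d^2 - 6*d - 16)/(d^2 - 25)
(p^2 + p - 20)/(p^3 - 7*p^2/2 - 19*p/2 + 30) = 2*(p + 5)/(2*p^2 + p - 15)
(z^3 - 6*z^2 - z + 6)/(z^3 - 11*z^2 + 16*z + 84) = (z^2 - 1)/(z^2 - 5*z - 14)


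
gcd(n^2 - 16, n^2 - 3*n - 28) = n + 4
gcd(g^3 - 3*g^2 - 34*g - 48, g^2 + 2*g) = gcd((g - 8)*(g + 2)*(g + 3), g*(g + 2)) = g + 2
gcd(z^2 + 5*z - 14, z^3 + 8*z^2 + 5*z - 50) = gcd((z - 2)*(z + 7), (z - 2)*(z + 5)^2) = z - 2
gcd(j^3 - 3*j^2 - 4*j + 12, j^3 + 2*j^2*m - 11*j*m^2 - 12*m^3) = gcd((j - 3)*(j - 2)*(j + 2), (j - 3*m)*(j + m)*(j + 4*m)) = 1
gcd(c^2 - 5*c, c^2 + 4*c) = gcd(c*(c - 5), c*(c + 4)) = c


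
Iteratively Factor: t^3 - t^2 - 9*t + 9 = (t + 3)*(t^2 - 4*t + 3) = (t - 1)*(t + 3)*(t - 3)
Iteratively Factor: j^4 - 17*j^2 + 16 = (j - 4)*(j^3 + 4*j^2 - j - 4) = (j - 4)*(j + 1)*(j^2 + 3*j - 4) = (j - 4)*(j - 1)*(j + 1)*(j + 4)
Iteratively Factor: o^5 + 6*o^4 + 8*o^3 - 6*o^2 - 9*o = (o + 1)*(o^4 + 5*o^3 + 3*o^2 - 9*o) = o*(o + 1)*(o^3 + 5*o^2 + 3*o - 9) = o*(o + 1)*(o + 3)*(o^2 + 2*o - 3) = o*(o + 1)*(o + 3)^2*(o - 1)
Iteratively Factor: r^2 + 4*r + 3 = (r + 1)*(r + 3)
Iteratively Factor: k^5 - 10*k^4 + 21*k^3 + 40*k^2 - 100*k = (k - 5)*(k^4 - 5*k^3 - 4*k^2 + 20*k) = k*(k - 5)*(k^3 - 5*k^2 - 4*k + 20) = k*(k - 5)*(k - 2)*(k^2 - 3*k - 10) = k*(k - 5)*(k - 2)*(k + 2)*(k - 5)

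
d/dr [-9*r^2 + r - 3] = 1 - 18*r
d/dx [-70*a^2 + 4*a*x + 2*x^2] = 4*a + 4*x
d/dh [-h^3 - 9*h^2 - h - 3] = -3*h^2 - 18*h - 1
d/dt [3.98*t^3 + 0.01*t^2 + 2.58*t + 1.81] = 11.94*t^2 + 0.02*t + 2.58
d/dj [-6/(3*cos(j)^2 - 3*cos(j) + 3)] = 2*(1 - 2*cos(j))*sin(j)/(sin(j)^2 + cos(j) - 2)^2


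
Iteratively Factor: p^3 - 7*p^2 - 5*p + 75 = (p + 3)*(p^2 - 10*p + 25) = (p - 5)*(p + 3)*(p - 5)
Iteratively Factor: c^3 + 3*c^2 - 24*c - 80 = (c + 4)*(c^2 - c - 20) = (c - 5)*(c + 4)*(c + 4)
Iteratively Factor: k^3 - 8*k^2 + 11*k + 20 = (k - 4)*(k^2 - 4*k - 5) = (k - 4)*(k + 1)*(k - 5)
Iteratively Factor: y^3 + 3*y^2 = (y)*(y^2 + 3*y) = y*(y + 3)*(y)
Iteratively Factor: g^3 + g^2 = (g)*(g^2 + g) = g^2*(g + 1)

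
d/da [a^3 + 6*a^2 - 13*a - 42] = 3*a^2 + 12*a - 13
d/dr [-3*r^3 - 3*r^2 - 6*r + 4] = -9*r^2 - 6*r - 6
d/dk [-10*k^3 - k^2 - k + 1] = -30*k^2 - 2*k - 1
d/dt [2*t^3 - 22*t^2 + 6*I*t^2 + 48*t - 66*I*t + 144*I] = 6*t^2 + t*(-44 + 12*I) + 48 - 66*I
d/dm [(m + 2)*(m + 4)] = 2*m + 6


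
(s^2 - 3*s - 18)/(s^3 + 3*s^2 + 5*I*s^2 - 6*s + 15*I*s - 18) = (s - 6)/(s^2 + 5*I*s - 6)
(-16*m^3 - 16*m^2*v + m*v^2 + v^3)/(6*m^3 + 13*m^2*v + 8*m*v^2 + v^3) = (-16*m^2 + v^2)/(6*m^2 + 7*m*v + v^2)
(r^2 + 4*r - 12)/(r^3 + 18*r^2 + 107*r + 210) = (r - 2)/(r^2 + 12*r + 35)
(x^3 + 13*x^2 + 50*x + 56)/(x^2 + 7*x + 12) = (x^2 + 9*x + 14)/(x + 3)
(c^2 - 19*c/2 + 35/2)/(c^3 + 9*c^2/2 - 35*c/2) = (c - 7)/(c*(c + 7))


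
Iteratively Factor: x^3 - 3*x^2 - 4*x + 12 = (x + 2)*(x^2 - 5*x + 6) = (x - 3)*(x + 2)*(x - 2)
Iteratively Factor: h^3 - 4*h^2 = (h)*(h^2 - 4*h) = h^2*(h - 4)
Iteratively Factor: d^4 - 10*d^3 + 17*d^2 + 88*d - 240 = (d - 4)*(d^3 - 6*d^2 - 7*d + 60) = (d - 4)^2*(d^2 - 2*d - 15) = (d - 4)^2*(d + 3)*(d - 5)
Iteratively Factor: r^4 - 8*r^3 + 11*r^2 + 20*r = (r + 1)*(r^3 - 9*r^2 + 20*r) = (r - 5)*(r + 1)*(r^2 - 4*r) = (r - 5)*(r - 4)*(r + 1)*(r)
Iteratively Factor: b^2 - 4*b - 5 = (b + 1)*(b - 5)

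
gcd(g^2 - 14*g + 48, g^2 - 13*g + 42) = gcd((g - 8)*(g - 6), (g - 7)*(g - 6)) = g - 6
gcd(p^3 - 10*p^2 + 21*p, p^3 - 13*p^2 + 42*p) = p^2 - 7*p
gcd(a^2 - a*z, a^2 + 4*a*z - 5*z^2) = -a + z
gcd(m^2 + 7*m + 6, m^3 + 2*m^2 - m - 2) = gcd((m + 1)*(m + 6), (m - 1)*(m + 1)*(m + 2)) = m + 1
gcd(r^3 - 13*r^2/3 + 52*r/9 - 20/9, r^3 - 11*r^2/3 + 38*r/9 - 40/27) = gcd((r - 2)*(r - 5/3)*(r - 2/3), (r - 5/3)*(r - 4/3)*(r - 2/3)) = r^2 - 7*r/3 + 10/9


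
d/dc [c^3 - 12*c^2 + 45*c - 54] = 3*c^2 - 24*c + 45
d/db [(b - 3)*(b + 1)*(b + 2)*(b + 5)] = 4*b^3 + 15*b^2 - 14*b - 41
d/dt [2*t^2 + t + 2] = 4*t + 1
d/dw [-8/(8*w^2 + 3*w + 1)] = 8*(16*w + 3)/(8*w^2 + 3*w + 1)^2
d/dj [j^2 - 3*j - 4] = 2*j - 3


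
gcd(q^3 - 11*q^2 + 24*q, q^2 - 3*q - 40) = q - 8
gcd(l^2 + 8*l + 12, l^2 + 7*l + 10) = l + 2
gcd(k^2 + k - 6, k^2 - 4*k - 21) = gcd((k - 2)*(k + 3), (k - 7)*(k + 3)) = k + 3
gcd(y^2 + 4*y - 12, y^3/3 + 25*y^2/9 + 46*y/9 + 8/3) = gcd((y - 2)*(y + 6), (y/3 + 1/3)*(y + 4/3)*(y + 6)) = y + 6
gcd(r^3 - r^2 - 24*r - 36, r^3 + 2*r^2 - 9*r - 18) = r^2 + 5*r + 6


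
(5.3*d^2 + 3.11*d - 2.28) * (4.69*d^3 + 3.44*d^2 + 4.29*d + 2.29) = 24.857*d^5 + 32.8179*d^4 + 22.7422*d^3 + 17.6357*d^2 - 2.6593*d - 5.2212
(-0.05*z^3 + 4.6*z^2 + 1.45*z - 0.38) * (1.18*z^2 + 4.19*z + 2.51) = -0.059*z^5 + 5.2185*z^4 + 20.8595*z^3 + 17.1731*z^2 + 2.0473*z - 0.9538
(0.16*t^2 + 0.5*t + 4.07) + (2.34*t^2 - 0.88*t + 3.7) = 2.5*t^2 - 0.38*t + 7.77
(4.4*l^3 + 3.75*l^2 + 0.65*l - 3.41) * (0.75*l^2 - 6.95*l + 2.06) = 3.3*l^5 - 27.7675*l^4 - 16.511*l^3 + 0.65*l^2 + 25.0385*l - 7.0246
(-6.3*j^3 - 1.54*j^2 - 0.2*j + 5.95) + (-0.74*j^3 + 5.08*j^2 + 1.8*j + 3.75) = -7.04*j^3 + 3.54*j^2 + 1.6*j + 9.7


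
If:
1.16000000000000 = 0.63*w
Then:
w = 1.84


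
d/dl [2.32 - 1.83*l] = -1.83000000000000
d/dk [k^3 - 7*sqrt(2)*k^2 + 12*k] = 3*k^2 - 14*sqrt(2)*k + 12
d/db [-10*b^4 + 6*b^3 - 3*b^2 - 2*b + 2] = -40*b^3 + 18*b^2 - 6*b - 2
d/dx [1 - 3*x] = -3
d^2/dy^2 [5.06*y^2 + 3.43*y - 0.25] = 10.1200000000000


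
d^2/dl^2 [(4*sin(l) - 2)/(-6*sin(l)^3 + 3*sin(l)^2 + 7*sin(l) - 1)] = 2*(288*sin(l)^7 - 432*sin(l)^6 + 120*sin(l)^5 + 498*sin(l)^4 - 465*sin(l)^3 - 101*sin(l)^2 + 49*sin(l) + 76)/(6*sin(l)^3 - 3*sin(l)^2 - 7*sin(l) + 1)^3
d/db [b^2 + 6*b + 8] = 2*b + 6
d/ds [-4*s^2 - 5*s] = -8*s - 5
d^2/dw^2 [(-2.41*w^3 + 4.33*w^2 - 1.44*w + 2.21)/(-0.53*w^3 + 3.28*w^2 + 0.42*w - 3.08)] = (5.94649400000002*w^6 + 5.64577199999991*w^5 - 75.4614*w^4 + 253.525024*w^3 - 449.078388*w^2 + 227.836728*w - 123.858952)/(0.148877*w^9 - 2.764056*w^8 + 16.751922*w^7 - 28.311268*w^6 - 45.40074*w^5 + 93.558192*w^4 + 40.467336*w^3 - 91.71624*w^2 - 11.952864*w + 29.218112)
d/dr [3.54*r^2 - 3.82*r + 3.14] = 7.08*r - 3.82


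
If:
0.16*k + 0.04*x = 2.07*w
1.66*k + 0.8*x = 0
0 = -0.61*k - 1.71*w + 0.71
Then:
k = 1.05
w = 0.04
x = -2.19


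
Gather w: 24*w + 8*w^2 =8*w^2 + 24*w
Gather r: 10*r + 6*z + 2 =10*r + 6*z + 2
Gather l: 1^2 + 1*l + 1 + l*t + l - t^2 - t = l*(t + 2) - t^2 - t + 2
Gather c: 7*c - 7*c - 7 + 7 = 0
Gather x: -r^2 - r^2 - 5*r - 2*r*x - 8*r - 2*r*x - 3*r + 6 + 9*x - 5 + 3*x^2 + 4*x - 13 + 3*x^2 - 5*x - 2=-2*r^2 - 16*r + 6*x^2 + x*(8 - 4*r) - 14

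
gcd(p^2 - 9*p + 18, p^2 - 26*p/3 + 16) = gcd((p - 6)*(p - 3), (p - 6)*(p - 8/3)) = p - 6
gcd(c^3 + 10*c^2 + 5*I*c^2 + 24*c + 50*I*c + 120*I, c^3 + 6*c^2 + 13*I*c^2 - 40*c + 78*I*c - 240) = c^2 + c*(6 + 5*I) + 30*I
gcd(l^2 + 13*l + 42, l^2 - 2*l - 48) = l + 6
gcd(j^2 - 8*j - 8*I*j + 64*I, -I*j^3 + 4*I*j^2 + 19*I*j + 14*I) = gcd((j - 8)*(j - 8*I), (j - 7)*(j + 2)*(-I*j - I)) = 1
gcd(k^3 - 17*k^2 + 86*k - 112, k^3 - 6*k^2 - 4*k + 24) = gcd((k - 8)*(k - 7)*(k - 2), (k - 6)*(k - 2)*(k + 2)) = k - 2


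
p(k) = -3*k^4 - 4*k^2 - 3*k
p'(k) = -12*k^3 - 8*k - 3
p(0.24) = -0.96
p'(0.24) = -5.09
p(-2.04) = -62.48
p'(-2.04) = 115.20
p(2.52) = -153.94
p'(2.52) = -215.20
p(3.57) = -548.99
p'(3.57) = -577.55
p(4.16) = -980.15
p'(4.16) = -900.18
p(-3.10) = -306.20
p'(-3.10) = 379.29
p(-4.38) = -1167.72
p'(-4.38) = 1040.37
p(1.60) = -34.70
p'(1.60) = -64.95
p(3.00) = -288.00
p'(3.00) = -351.00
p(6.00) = -4050.00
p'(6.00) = -2643.00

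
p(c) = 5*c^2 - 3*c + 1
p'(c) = 10*c - 3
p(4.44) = 86.25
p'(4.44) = 41.40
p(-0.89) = 7.63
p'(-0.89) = -11.90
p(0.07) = 0.81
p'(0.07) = -2.30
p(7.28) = 244.15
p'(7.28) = 69.80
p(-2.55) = 41.16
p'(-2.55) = -28.50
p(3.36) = 47.37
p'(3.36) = 30.60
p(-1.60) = 18.60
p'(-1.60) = -19.00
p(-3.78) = 83.78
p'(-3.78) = -40.80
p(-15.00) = 1171.00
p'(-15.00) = -153.00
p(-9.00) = 433.00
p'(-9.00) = -93.00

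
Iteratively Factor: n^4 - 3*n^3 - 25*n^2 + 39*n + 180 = (n + 3)*(n^3 - 6*n^2 - 7*n + 60) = (n - 4)*(n + 3)*(n^2 - 2*n - 15) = (n - 5)*(n - 4)*(n + 3)*(n + 3)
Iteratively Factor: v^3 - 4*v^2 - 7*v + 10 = (v - 5)*(v^2 + v - 2) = (v - 5)*(v - 1)*(v + 2)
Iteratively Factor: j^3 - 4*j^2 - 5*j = (j - 5)*(j^2 + j) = (j - 5)*(j + 1)*(j)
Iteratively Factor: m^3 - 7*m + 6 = (m - 1)*(m^2 + m - 6) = (m - 1)*(m + 3)*(m - 2)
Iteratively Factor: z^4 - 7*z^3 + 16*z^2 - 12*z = (z)*(z^3 - 7*z^2 + 16*z - 12) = z*(z - 2)*(z^2 - 5*z + 6) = z*(z - 3)*(z - 2)*(z - 2)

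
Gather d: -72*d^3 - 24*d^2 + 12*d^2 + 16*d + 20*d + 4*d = -72*d^3 - 12*d^2 + 40*d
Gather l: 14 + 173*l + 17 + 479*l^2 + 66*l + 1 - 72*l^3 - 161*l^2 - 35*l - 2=-72*l^3 + 318*l^2 + 204*l + 30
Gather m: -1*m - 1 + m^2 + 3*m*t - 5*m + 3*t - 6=m^2 + m*(3*t - 6) + 3*t - 7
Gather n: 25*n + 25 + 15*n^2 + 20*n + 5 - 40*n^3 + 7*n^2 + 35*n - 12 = -40*n^3 + 22*n^2 + 80*n + 18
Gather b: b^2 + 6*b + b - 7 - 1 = b^2 + 7*b - 8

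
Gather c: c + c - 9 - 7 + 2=2*c - 14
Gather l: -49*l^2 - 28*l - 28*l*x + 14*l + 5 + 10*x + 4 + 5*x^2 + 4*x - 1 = -49*l^2 + l*(-28*x - 14) + 5*x^2 + 14*x + 8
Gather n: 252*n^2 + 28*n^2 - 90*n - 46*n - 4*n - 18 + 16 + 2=280*n^2 - 140*n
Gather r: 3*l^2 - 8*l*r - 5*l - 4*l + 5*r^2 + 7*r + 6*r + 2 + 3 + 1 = 3*l^2 - 9*l + 5*r^2 + r*(13 - 8*l) + 6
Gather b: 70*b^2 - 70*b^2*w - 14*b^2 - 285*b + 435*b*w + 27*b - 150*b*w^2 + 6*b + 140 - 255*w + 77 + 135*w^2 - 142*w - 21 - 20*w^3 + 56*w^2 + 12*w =b^2*(56 - 70*w) + b*(-150*w^2 + 435*w - 252) - 20*w^3 + 191*w^2 - 385*w + 196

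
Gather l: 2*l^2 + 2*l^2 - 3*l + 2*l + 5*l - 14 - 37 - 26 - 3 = 4*l^2 + 4*l - 80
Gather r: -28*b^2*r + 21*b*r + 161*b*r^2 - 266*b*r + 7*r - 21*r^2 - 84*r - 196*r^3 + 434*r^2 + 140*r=-196*r^3 + r^2*(161*b + 413) + r*(-28*b^2 - 245*b + 63)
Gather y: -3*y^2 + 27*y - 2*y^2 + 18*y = -5*y^2 + 45*y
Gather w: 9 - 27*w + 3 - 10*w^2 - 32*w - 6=-10*w^2 - 59*w + 6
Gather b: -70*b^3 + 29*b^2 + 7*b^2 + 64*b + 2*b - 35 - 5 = -70*b^3 + 36*b^2 + 66*b - 40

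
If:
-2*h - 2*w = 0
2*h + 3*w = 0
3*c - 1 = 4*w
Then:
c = 1/3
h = 0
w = 0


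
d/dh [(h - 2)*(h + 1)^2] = 3*h^2 - 3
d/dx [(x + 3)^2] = 2*x + 6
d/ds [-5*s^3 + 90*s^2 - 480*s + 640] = -15*s^2 + 180*s - 480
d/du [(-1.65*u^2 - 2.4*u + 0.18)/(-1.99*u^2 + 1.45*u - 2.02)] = (-7.1685*u^2 + 7.3824*u + 4.587)/(3.9601*u^4 - 5.771*u^3 + 10.1421*u^2 - 5.858*u + 4.0804)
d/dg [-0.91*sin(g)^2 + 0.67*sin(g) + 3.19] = (0.67 - 1.82*sin(g))*cos(g)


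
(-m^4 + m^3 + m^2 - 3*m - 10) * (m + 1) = -m^5 + 2*m^3 - 2*m^2 - 13*m - 10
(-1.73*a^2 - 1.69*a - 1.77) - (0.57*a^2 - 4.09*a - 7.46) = -2.3*a^2 + 2.4*a + 5.69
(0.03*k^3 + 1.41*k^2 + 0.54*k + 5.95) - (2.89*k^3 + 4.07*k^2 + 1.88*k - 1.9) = -2.86*k^3 - 2.66*k^2 - 1.34*k + 7.85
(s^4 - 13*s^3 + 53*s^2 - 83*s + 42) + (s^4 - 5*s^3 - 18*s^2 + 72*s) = 2*s^4 - 18*s^3 + 35*s^2 - 11*s + 42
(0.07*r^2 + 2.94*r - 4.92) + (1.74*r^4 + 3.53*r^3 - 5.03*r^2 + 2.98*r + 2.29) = 1.74*r^4 + 3.53*r^3 - 4.96*r^2 + 5.92*r - 2.63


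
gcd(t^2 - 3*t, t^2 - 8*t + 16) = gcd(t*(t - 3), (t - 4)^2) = 1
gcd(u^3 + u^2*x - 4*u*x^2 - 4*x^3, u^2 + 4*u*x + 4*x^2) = u + 2*x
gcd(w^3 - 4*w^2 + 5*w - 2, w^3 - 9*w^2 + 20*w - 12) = w^2 - 3*w + 2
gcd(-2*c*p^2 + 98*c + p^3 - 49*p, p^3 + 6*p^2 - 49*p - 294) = p^2 - 49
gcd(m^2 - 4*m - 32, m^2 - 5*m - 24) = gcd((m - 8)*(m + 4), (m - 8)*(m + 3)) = m - 8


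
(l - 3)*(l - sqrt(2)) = l^2 - 3*l - sqrt(2)*l + 3*sqrt(2)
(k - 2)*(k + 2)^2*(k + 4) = k^4 + 6*k^3 + 4*k^2 - 24*k - 32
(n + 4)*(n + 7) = n^2 + 11*n + 28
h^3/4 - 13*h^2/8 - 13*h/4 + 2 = (h/4 + 1/2)*(h - 8)*(h - 1/2)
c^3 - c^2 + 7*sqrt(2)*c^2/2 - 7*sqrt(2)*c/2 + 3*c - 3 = (c - 1)*(c + sqrt(2)/2)*(c + 3*sqrt(2))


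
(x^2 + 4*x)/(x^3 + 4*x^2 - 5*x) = (x + 4)/(x^2 + 4*x - 5)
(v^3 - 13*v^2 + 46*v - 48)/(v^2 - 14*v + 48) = (v^2 - 5*v + 6)/(v - 6)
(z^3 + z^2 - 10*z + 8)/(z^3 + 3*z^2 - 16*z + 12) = (z + 4)/(z + 6)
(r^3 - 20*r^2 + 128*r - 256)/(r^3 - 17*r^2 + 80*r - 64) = (r - 4)/(r - 1)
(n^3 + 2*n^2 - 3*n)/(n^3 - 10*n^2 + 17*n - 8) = n*(n + 3)/(n^2 - 9*n + 8)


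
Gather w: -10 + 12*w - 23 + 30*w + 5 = 42*w - 28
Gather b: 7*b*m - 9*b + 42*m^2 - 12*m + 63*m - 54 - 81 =b*(7*m - 9) + 42*m^2 + 51*m - 135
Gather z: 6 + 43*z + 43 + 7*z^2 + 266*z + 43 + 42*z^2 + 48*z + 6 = 49*z^2 + 357*z + 98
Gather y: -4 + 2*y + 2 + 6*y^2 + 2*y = 6*y^2 + 4*y - 2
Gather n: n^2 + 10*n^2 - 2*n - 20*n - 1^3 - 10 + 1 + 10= 11*n^2 - 22*n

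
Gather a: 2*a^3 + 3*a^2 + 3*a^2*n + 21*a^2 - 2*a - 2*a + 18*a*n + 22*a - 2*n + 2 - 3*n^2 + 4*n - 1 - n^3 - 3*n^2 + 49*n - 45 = 2*a^3 + a^2*(3*n + 24) + a*(18*n + 18) - n^3 - 6*n^2 + 51*n - 44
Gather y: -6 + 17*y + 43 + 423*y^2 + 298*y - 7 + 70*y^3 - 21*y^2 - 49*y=70*y^3 + 402*y^2 + 266*y + 30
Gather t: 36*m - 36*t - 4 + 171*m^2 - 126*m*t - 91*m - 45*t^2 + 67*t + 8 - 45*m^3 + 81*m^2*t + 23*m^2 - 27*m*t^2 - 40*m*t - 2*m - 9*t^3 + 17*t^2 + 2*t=-45*m^3 + 194*m^2 - 57*m - 9*t^3 + t^2*(-27*m - 28) + t*(81*m^2 - 166*m + 33) + 4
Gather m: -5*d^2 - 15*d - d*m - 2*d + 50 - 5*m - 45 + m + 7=-5*d^2 - 17*d + m*(-d - 4) + 12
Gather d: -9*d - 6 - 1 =-9*d - 7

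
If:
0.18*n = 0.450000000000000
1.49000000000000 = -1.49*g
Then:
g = -1.00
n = 2.50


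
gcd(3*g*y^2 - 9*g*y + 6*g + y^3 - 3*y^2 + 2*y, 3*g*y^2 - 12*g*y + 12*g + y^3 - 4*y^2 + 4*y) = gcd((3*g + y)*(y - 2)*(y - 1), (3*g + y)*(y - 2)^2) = 3*g*y - 6*g + y^2 - 2*y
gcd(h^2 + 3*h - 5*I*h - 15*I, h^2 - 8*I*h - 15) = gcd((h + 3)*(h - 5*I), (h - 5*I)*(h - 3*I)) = h - 5*I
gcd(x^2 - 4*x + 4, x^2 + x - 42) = 1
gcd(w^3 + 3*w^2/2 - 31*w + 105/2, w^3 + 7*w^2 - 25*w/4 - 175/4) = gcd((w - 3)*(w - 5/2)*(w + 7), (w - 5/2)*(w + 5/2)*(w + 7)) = w^2 + 9*w/2 - 35/2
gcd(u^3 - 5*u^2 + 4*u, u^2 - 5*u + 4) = u^2 - 5*u + 4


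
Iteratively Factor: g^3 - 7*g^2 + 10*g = (g)*(g^2 - 7*g + 10) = g*(g - 2)*(g - 5)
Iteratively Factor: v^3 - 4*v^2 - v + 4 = (v + 1)*(v^2 - 5*v + 4) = (v - 1)*(v + 1)*(v - 4)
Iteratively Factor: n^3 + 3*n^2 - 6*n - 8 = (n + 4)*(n^2 - n - 2) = (n - 2)*(n + 4)*(n + 1)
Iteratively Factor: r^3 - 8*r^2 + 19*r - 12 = (r - 3)*(r^2 - 5*r + 4) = (r - 3)*(r - 1)*(r - 4)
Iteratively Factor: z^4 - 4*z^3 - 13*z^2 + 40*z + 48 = (z + 3)*(z^3 - 7*z^2 + 8*z + 16) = (z + 1)*(z + 3)*(z^2 - 8*z + 16) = (z - 4)*(z + 1)*(z + 3)*(z - 4)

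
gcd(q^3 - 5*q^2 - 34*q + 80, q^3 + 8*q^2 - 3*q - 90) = q + 5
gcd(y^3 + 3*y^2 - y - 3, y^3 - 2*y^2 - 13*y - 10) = y + 1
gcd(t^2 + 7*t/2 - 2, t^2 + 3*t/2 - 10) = t + 4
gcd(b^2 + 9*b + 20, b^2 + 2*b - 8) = b + 4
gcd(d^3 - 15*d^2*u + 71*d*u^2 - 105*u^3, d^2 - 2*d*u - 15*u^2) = -d + 5*u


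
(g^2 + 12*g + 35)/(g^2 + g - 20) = (g + 7)/(g - 4)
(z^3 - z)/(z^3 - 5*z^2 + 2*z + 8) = z*(z - 1)/(z^2 - 6*z + 8)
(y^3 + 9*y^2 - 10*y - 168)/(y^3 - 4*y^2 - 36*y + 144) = (y + 7)/(y - 6)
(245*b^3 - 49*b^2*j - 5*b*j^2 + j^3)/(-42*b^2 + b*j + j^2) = (-35*b^2 + 12*b*j - j^2)/(6*b - j)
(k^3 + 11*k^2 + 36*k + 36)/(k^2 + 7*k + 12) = (k^2 + 8*k + 12)/(k + 4)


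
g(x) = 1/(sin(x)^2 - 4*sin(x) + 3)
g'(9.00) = -1.25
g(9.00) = 0.66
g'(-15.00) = -0.11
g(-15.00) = 0.17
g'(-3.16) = -0.46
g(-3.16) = 0.34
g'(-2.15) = -0.06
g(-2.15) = 0.14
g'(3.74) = -0.14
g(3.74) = 0.18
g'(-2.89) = -0.26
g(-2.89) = 0.25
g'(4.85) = 0.01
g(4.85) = 0.13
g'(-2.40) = -0.10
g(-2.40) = 0.16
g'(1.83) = -114.81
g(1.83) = 14.72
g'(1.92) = -46.92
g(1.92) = 8.04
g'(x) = (-2*sin(x)*cos(x) + 4*cos(x))/(sin(x)^2 - 4*sin(x) + 3)^2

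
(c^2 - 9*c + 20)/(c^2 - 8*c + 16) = (c - 5)/(c - 4)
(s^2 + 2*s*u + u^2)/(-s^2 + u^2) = (-s - u)/(s - u)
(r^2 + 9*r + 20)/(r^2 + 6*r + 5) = (r + 4)/(r + 1)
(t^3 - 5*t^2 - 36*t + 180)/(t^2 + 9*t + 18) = (t^2 - 11*t + 30)/(t + 3)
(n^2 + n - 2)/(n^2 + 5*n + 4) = (n^2 + n - 2)/(n^2 + 5*n + 4)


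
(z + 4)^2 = z^2 + 8*z + 16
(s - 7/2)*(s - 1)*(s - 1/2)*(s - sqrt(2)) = s^4 - 5*s^3 - sqrt(2)*s^3 + 23*s^2/4 + 5*sqrt(2)*s^2 - 23*sqrt(2)*s/4 - 7*s/4 + 7*sqrt(2)/4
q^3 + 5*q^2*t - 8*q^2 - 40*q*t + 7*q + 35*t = (q - 7)*(q - 1)*(q + 5*t)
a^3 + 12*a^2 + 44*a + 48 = (a + 2)*(a + 4)*(a + 6)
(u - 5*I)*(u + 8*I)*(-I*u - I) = -I*u^3 + 3*u^2 - I*u^2 + 3*u - 40*I*u - 40*I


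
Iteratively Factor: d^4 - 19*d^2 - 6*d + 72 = (d + 3)*(d^3 - 3*d^2 - 10*d + 24) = (d + 3)^2*(d^2 - 6*d + 8) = (d - 2)*(d + 3)^2*(d - 4)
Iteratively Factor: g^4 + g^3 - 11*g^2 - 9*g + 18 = (g - 3)*(g^3 + 4*g^2 + g - 6) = (g - 3)*(g + 3)*(g^2 + g - 2) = (g - 3)*(g + 2)*(g + 3)*(g - 1)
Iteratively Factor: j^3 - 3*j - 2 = (j + 1)*(j^2 - j - 2) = (j - 2)*(j + 1)*(j + 1)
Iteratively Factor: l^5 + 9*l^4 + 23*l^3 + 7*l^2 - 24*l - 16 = (l + 4)*(l^4 + 5*l^3 + 3*l^2 - 5*l - 4) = (l + 4)^2*(l^3 + l^2 - l - 1) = (l + 1)*(l + 4)^2*(l^2 - 1) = (l - 1)*(l + 1)*(l + 4)^2*(l + 1)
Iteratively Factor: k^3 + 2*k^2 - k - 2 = (k - 1)*(k^2 + 3*k + 2) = (k - 1)*(k + 2)*(k + 1)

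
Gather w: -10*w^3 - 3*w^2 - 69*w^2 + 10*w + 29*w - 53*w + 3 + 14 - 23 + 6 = -10*w^3 - 72*w^2 - 14*w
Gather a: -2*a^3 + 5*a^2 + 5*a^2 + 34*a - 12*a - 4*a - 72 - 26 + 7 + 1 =-2*a^3 + 10*a^2 + 18*a - 90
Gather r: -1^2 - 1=-2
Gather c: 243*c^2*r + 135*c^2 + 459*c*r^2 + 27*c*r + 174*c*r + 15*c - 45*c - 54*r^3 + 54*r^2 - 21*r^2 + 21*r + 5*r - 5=c^2*(243*r + 135) + c*(459*r^2 + 201*r - 30) - 54*r^3 + 33*r^2 + 26*r - 5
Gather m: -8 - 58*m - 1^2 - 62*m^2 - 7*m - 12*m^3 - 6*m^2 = -12*m^3 - 68*m^2 - 65*m - 9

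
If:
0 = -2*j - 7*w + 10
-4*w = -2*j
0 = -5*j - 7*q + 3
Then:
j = 20/11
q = -67/77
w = 10/11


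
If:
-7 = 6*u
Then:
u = -7/6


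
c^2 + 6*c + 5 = (c + 1)*(c + 5)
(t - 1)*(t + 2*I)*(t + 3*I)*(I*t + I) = I*t^4 - 5*t^3 - 7*I*t^2 + 5*t + 6*I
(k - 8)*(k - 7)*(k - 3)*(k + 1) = k^4 - 17*k^3 + 83*k^2 - 67*k - 168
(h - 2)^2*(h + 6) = h^3 + 2*h^2 - 20*h + 24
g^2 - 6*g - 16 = (g - 8)*(g + 2)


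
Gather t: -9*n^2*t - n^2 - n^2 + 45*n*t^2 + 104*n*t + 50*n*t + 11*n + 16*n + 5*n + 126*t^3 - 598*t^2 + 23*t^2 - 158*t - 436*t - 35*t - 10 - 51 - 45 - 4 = -2*n^2 + 32*n + 126*t^3 + t^2*(45*n - 575) + t*(-9*n^2 + 154*n - 629) - 110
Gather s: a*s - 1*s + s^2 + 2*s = s^2 + s*(a + 1)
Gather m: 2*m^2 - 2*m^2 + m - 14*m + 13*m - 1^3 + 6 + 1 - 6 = 0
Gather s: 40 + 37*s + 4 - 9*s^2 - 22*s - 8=-9*s^2 + 15*s + 36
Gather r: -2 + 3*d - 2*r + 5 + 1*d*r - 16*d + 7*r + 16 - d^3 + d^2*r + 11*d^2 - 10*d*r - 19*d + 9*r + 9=-d^3 + 11*d^2 - 32*d + r*(d^2 - 9*d + 14) + 28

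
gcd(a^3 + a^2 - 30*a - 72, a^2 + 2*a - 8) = a + 4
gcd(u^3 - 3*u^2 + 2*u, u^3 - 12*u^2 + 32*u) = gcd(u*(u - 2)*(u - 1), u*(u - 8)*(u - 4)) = u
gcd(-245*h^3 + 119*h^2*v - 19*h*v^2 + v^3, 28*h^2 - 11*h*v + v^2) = -7*h + v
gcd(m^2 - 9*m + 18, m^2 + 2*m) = 1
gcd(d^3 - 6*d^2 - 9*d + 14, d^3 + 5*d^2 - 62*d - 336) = 1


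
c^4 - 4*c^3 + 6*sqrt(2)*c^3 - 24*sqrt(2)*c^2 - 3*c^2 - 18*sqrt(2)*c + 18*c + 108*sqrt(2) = (c - 3)^2*(c + 2)*(c + 6*sqrt(2))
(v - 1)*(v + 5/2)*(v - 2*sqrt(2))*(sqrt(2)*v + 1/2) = sqrt(2)*v^4 - 7*v^3/2 + 3*sqrt(2)*v^3/2 - 21*v^2/4 - 7*sqrt(2)*v^2/2 - 3*sqrt(2)*v/2 + 35*v/4 + 5*sqrt(2)/2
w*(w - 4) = w^2 - 4*w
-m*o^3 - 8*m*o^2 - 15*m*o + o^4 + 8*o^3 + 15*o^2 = o*(-m + o)*(o + 3)*(o + 5)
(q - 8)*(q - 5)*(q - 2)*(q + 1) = q^4 - 14*q^3 + 51*q^2 - 14*q - 80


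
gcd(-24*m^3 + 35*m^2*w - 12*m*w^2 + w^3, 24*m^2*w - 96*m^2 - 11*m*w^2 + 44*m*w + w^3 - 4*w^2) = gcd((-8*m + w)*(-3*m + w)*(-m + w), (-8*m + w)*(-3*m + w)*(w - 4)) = 24*m^2 - 11*m*w + w^2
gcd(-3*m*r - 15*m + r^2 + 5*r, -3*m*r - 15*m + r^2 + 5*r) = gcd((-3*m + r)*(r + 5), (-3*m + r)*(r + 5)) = -3*m*r - 15*m + r^2 + 5*r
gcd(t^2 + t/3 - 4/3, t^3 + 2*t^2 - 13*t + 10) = t - 1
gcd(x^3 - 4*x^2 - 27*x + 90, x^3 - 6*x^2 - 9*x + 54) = x^2 - 9*x + 18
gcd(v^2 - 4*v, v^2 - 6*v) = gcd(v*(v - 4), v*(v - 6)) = v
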